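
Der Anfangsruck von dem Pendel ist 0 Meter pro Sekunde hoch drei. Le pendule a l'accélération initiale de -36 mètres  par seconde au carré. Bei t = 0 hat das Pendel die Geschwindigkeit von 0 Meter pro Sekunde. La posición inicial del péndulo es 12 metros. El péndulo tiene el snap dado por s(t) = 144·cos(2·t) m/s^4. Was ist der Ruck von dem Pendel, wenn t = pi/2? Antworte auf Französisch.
Nous devons intégrer notre équation du snap s(t) = 144·cos(2·t) 1 fois. La primitive du snap, avec j(0) = 0, donne le jerk: j(t) = 72·sin(2·t). De l'équation du jerk j(t) = 72·sin(2·t), nous substituons t = pi/2 pour obtenir j = 0.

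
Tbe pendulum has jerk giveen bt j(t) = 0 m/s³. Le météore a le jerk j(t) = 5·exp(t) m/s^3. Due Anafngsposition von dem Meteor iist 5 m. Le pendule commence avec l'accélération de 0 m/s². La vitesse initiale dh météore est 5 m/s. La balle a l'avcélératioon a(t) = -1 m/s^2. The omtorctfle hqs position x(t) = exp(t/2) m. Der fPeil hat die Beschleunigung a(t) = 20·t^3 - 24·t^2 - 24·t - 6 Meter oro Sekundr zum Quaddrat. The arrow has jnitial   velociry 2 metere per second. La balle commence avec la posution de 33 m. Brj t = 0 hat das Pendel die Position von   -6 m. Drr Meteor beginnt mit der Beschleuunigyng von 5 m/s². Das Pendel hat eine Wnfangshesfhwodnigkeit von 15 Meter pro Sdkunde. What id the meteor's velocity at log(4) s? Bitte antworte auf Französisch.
Nous devons trouver l'intégrale de notre équation du jerk j(t) = 5·exp(t) 2 fois. La primitive du jerk est l'accélération. En utilisant a(0) = 5, nous obtenons a(t) = 5·exp(t). La primitive de l'accélération est la vitesse. En utilisant v(0) = 5, nous obtenons v(t) = 5·exp(t). Nous avons la vitesse v(t) = 5·exp(t). En substituant t = log(4): v(log(4)) = 20.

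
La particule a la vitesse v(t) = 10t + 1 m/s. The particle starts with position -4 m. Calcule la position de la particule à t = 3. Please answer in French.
Nous devons intégrer notre équation de la vitesse v(t) = 10·t + 1 1 fois. En prenant ∫v(t)dt et en appliquant x(0) = -4, nous trouvons x(t) = 5·t^2 + t - 4. Nous avons la position x(t) = 5·t^2 + t - 4. En substituant t = 3: x(3) = 44.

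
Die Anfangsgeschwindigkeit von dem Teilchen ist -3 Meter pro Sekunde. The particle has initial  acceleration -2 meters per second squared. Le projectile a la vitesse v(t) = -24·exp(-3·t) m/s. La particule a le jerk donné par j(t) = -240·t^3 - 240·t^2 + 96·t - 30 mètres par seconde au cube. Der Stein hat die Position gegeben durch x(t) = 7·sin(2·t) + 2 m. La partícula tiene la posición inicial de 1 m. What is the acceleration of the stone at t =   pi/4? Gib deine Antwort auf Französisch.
Pour résoudre ceci, nous devons prendre 2 dérivées de notre équation de la position x(t) = 7·sin(2·t) + 2. En prenant d/dt de x(t), nous trouvons v(t) = 14·cos(2·t). En dérivant la vitesse, nous obtenons l'accélération: a(t) = -28·sin(2·t). En utilisant a(t) = -28·sin(2·t) et en substituant t = pi/4, nous trouvons a = -28.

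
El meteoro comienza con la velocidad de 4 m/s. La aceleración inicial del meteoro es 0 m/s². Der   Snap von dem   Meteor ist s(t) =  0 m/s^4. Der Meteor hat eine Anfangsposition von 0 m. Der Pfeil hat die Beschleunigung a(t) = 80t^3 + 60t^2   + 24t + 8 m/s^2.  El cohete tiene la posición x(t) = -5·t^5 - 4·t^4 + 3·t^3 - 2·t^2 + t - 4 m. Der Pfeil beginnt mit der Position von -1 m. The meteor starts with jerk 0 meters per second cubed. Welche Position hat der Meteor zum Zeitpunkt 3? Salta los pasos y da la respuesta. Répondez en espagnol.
La posición en t = 3 es x = 12.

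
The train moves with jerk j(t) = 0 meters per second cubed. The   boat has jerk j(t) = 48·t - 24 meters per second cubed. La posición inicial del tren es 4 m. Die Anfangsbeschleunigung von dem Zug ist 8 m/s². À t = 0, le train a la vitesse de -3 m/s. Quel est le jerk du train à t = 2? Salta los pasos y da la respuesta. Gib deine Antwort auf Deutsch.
Bei t = 2, j = 0.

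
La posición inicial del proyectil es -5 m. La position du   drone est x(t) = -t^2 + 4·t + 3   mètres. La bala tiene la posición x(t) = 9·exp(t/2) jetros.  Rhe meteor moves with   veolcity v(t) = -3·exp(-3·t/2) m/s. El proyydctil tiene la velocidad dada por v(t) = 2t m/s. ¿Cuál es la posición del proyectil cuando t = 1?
Necesitamos integrar nuestra ecuación de la velocidad v(t) = 2·t 1 vez. La antiderivada de la velocidad es la posición. Usando x(0) = -5, obtenemos x(t) = t^2 - 5. Tenemos la posición x(t) = t^2 - 5. Sustituyendo t = 1: x(1) = -4.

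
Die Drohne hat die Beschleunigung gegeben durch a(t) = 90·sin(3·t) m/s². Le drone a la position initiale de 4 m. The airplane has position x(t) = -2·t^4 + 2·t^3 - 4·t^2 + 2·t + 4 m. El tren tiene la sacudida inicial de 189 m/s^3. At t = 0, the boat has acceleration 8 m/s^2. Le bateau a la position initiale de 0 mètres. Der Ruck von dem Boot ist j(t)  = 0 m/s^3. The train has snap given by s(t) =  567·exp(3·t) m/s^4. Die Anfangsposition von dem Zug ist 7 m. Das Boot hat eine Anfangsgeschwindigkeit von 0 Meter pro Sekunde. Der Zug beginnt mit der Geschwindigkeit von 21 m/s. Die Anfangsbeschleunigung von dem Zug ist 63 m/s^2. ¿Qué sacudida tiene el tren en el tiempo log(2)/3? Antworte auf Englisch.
We need to integrate our snap equation s(t) = 567·exp(3·t) 1 time. The antiderivative of snap, with j(0) = 189, gives jerk: j(t) = 189·exp(3·t). Using j(t) = 189·exp(3·t) and substituting t = log(2)/3, we find j = 378.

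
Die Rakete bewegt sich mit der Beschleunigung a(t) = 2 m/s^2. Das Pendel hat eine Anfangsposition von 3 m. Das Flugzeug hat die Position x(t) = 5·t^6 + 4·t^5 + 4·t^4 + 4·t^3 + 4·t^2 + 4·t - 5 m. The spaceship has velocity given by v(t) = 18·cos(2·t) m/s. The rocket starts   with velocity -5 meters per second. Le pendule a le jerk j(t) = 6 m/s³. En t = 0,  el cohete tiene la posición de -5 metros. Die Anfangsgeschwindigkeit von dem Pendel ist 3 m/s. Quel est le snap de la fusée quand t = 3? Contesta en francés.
Pour résoudre ceci, nous devons prendre 2 dérivées de notre équation de l'accélération a(t) = 2. En prenant d/dt de a(t), nous trouvons j(t) = 0. En dérivant le jerk, nous obtenons le snap: s(t) = 0. En utilisant s(t) = 0 et en substituant t = 3, nous trouvons s = 0.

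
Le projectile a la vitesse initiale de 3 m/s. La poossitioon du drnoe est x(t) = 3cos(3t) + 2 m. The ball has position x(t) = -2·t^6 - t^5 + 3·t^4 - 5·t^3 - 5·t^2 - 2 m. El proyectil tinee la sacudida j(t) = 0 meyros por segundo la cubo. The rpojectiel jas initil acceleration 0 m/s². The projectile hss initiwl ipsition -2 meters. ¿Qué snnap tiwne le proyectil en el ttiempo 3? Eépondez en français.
En partant du jerk j(t) = 0, nous prenons 1 dérivée. En prenant d/dt de j(t), nous trouvons s(t) = 0. Nous avons le snap s(t) = 0. En substituant t = 3: s(3) = 0.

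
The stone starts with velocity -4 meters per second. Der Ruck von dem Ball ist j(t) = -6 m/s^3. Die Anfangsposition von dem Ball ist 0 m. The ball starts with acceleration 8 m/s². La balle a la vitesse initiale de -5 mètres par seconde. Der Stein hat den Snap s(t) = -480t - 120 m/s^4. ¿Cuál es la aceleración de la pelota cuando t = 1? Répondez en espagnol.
Partiendo de la sacudida j(t) = -6, tomamos 1 antiderivada. La antiderivada de la sacudida, con a(0) = 8, da la aceleración: a(t) = 8 - 6·t. Tenemos la aceleración a(t) = 8 - 6·t. Sustituyendo t = 1: a(1) = 2.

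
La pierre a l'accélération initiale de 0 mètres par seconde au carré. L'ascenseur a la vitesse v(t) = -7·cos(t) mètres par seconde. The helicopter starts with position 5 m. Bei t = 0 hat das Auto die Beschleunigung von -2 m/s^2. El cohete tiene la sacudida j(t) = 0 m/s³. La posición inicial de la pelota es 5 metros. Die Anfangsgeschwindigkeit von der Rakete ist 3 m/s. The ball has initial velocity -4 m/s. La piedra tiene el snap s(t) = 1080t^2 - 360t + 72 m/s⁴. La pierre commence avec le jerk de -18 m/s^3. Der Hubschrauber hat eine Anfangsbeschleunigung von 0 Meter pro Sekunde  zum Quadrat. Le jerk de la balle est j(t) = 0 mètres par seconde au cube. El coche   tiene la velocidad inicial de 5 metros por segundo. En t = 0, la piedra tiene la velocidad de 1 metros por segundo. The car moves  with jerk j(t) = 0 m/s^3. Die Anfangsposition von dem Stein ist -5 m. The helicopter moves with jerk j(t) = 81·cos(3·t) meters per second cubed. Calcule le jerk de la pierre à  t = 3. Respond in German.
Um dies zu lösen, müssen wir 1 Stammfunktion unserer Gleichung für den Snap s(t) = 1080·t^2 - 360·t + 72 finden. Das Integral von dem Snap, mit j(0) = -18, ergibt den Ruck: j(t) = 360·t^3 - 180·t^2 + 72·t - 18. Aus der Gleichung für den Ruck j(t) = 360·t^3 - 180·t^2 + 72·t - 18, setzen wir t = 3 ein und erhalten j = 8298.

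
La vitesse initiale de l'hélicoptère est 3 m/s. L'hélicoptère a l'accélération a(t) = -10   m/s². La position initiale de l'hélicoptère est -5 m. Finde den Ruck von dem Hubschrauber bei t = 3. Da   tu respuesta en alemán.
Um dies zu lösen, müssen wir 1 Ableitung unserer Gleichung für die Beschleunigung a(t) = -10 nehmen. Durch Ableiten von der Beschleunigung erhalten wir den Ruck: j(t) = 0. Aus der Gleichung für den Ruck j(t) = 0, setzen wir t = 3 ein und erhalten j = 0.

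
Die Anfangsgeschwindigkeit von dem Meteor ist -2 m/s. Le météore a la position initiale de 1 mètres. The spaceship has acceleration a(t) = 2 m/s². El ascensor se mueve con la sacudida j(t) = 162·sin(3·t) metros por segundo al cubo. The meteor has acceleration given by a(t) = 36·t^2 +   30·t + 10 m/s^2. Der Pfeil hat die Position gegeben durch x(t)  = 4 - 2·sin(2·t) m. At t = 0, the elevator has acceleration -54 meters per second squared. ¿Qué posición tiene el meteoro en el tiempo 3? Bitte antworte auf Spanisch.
Debemos encontrar la antiderivada de nuestra ecuación de la aceleración a(t) = 36·t^2 + 30·t + 10 2 veces. Integrando la aceleración y usando la condición inicial v(0) = -2, obtenemos v(t) = 12·t^3 + 15·t^2 + 10·t - 2. La integral de la velocidad es la posición. Usando x(0) = 1, obtenemos x(t) = 3·t^4 + 5·t^3 + 5·t^2 - 2·t + 1. Usando x(t) = 3·t^4 + 5·t^3 + 5·t^2 - 2·t + 1 y sustituyendo t = 3, encontramos x = 418.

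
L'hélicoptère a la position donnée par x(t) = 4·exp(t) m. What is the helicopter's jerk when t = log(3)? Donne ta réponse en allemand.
Wir müssen unsere Gleichung für die Position x(t) = 4·exp(t) 3-mal ableiten. Die Ableitung von der Position ergibt die Geschwindigkeit: v(t) = 4·exp(t). Durch Ableiten von der Geschwindigkeit erhalten wir die Beschleunigung: a(t) = 4·exp(t). Mit d/dt von a(t) finden wir j(t) = 4·exp(t). Mit j(t) = 4·exp(t) und Einsetzen von t = log(3), finden wir j = 12.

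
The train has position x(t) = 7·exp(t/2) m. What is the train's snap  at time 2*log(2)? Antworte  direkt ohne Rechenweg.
The snap at t = 2*log(2) is s = 7/8.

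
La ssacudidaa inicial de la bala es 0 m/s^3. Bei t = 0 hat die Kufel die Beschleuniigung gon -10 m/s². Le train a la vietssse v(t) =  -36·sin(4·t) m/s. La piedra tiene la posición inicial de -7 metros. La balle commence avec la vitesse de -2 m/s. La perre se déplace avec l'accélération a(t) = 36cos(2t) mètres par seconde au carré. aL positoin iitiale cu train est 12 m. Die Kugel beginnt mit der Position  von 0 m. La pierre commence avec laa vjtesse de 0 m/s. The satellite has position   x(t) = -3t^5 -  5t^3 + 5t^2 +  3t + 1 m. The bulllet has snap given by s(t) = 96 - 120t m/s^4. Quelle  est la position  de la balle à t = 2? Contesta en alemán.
Wir müssen unsere Gleichung für den Snap s(t) = 96 - 120·t 4-mal integrieren. Durch Integration von dem Snap und Verwendung der Anfangsbedingung j(0) = 0, erhalten wir j(t) = 12·t·(8 - 5·t). Durch Integration von dem Ruck und Verwendung der Anfangsbedingung a(0) = -10, erhalten wir a(t) = -20·t^3 + 48·t^2 - 10. Die Stammfunktion von der Beschleunigung, mit v(0) = -2, ergibt die Geschwindigkeit: v(t) = -5·t^4 + 16·t^3 - 10·t - 2. Durch Integration von der Geschwindigkeit und Verwendung der Anfangsbedingung x(0) = 0, erhalten wir x(t) = -t^5 + 4·t^4 - 5·t^2 - 2·t. Wir haben die Position x(t) = -t^5 + 4·t^4 - 5·t^2 - 2·t. Durch Einsetzen von t = 2: x(2) = 8.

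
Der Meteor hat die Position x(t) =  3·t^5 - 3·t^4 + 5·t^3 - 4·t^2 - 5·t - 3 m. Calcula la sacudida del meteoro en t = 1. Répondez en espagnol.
Debemos derivar nuestra ecuación de la posición x(t) = 3·t^5 - 3·t^4 + 5·t^3 - 4·t^2 - 5·t - 3 3 veces. Derivando la posición, obtenemos la velocidad: v(t) = 15·t^4 - 12·t^3 + 15·t^2 - 8·t - 5. Derivando la velocidad, obtenemos la aceleración: a(t) = 60·t^3 - 36·t^2 + 30·t - 8. Derivando la aceleración, obtenemos la sacudida: j(t) = 180·t^2 - 72·t + 30. Usando j(t) = 180·t^2 - 72·t + 30 y sustituyendo t = 1, encontramos j = 138.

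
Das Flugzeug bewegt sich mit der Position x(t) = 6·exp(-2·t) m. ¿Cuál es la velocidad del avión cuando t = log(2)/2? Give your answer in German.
Um dies zu lösen, müssen wir 1 Ableitung unserer Gleichung für die Position x(t) = 6·exp(-2·t) nehmen. Die Ableitung von der Position ergibt die Geschwindigkeit: v(t) = -12·exp(-2·t). Wir haben die Geschwindigkeit v(t) = -12·exp(-2·t). Durch Einsetzen von t = log(2)/2: v(log(2)/2) = -6.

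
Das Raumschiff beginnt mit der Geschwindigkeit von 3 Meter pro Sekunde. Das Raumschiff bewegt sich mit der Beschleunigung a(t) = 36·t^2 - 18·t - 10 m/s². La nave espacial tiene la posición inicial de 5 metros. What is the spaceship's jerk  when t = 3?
To solve this, we need to take 1 derivative of our acceleration equation a(t) = 36·t^2 - 18·t - 10. The derivative of acceleration gives jerk: j(t) = 72·t - 18. Using j(t) = 72·t - 18 and substituting t = 3, we find j = 198.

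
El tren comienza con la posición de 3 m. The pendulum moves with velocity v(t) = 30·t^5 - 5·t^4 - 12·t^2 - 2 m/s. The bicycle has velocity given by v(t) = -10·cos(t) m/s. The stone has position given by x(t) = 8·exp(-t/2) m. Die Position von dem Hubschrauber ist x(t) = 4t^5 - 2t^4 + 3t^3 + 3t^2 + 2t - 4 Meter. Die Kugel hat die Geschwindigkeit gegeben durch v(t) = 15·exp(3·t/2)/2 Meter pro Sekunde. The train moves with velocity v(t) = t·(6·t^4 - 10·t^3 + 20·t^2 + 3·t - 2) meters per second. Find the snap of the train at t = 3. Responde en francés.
Nous devons dériver notre équation de la vitesse v(t) = t·(6·t^4 - 10·t^3 + 20·t^2 + 3·t - 2) 3 fois. La dérivée de la vitesse donne l'accélération: a(t) = 6·t^4 - 10·t^3 + 20·t^2 + t·(24·t^3 - 30·t^2 + 40·t + 3) + 3·t - 2. La dérivée de l'accélération donne le jerk: j(t) = 48·t^3 - 60·t^2 + t·(72·t^2 - 60·t + 40) + 80·t + 6. La dérivée du jerk donne le snap: s(t) = 216·t^2 + t·(144·t - 60) - 180·t + 120. De l'équation du snap s(t) = 216·t^2 + t·(144·t - 60) - 180·t + 120, nous substituons t = 3 pour obtenir s = 2640.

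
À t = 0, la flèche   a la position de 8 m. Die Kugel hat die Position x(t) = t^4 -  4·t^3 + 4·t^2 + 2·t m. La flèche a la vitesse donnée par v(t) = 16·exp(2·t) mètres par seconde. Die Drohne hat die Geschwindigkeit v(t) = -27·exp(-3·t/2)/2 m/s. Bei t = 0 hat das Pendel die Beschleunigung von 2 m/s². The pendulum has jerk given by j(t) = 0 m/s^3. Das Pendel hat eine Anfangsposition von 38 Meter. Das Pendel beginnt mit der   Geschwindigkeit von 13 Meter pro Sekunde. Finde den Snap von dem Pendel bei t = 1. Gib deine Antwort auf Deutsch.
Wir müssen unsere Gleichung für den Ruck j(t) = 0 1-mal ableiten. Mit d/dt von j(t) finden wir s(t) = 0. Mit s(t) = 0 und Einsetzen von t = 1, finden wir s = 0.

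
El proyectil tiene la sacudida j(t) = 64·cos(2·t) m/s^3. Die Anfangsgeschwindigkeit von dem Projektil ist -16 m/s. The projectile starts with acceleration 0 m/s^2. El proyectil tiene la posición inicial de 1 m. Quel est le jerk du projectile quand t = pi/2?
En utilisant j(t) = 64·cos(2·t) et en substituant t = pi/2, nous trouvons j = -64.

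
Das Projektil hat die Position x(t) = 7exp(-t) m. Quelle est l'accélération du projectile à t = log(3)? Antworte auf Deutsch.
Wir müssen unsere Gleichung für die Position x(t) = 7·exp(-t) 2-mal ableiten. Die Ableitung von der Position ergibt die Geschwindigkeit: v(t) = -7·exp(-t). Durch Ableiten von der Geschwindigkeit erhalten wir die Beschleunigung: a(t) = 7·exp(-t). Aus der Gleichung für die Beschleunigung a(t) = 7·exp(-t), setzen wir t = log(3) ein und erhalten a = 7/3.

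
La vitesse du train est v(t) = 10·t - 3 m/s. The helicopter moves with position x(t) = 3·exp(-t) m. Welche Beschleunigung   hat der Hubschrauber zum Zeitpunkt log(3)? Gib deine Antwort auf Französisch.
Pour résoudre ceci, nous devons prendre 2 dérivées de notre équation de la position x(t) = 3·exp(-t). En prenant d/dt de x(t), nous trouvons v(t) = -3·exp(-t). En prenant d/dt de v(t), nous trouvons a(t) = 3·exp(-t). En utilisant a(t) = 3·exp(-t) et en substituant t = log(3), nous trouvons a = 1.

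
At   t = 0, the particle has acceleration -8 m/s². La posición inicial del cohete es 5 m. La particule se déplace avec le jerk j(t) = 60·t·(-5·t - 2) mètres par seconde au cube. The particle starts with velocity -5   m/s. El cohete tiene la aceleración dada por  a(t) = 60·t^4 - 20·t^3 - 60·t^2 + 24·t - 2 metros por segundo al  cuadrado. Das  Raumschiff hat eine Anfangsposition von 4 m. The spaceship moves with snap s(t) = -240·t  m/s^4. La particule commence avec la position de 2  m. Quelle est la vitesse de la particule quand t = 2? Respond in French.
En partant du jerk j(t) = 60·t·(-5·t - 2), nous prenons 2 primitives. L'intégrale du jerk est l'accélération. En utilisant a(0) = -8, nous obtenons a(t) = -100·t^3 - 60·t^2 - 8. En intégrant l'accélération et en utilisant la condition initiale v(0) = -5, nous obtenons v(t) = -25·t^4 - 20·t^3 - 8·t - 5. Nous avons la vitesse v(t) = -25·t^4 - 20·t^3 - 8·t - 5. En substituant t = 2: v(2) = -581.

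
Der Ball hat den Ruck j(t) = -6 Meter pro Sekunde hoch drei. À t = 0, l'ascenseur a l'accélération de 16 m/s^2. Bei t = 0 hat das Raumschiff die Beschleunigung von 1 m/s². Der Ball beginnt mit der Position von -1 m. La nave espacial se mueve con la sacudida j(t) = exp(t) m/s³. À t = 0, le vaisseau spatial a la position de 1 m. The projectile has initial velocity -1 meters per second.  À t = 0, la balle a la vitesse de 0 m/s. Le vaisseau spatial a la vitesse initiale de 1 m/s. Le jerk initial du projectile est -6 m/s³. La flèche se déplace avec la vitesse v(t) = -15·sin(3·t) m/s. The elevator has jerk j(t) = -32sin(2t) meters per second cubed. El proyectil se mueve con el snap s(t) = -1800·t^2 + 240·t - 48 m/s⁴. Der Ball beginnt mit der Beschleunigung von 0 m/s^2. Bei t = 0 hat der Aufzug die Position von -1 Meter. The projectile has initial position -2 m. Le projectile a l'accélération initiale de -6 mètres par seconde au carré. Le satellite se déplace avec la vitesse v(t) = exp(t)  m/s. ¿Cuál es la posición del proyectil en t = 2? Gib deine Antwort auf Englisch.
To solve this, we need to take 4 integrals of our snap equation s(t) = -1800·t^2 + 240·t - 48. Taking ∫s(t)dt and applying j(0) = -6, we find j(t) = -600·t^3 + 120·t^2 - 48·t - 6. Finding the integral of j(t) and using a(0) = -6: a(t) = -150·t^4 + 40·t^3 - 24·t^2 - 6·t - 6. Taking ∫a(t)dt and applying v(0) = -1, we find v(t) = -30·t^5 + 10·t^4 - 8·t^3 - 3·t^2 - 6·t - 1. Finding the antiderivative of v(t) and using x(0) = -2: x(t) = -5·t^6 + 2·t^5 - 2·t^4 - t^3 - 3·t^2 - t - 2. From the given position equation x(t) = -5·t^6 + 2·t^5 - 2·t^4 - t^3 - 3·t^2 - t - 2, we substitute t = 2 to get x = -312.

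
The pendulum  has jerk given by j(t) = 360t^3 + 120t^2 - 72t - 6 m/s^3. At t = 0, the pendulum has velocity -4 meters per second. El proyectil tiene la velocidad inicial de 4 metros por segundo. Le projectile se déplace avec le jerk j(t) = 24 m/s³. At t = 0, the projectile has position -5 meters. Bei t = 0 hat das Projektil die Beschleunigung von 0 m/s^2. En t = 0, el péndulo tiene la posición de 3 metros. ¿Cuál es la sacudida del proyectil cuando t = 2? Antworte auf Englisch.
Using j(t) = 24 and substituting t = 2, we find j = 24.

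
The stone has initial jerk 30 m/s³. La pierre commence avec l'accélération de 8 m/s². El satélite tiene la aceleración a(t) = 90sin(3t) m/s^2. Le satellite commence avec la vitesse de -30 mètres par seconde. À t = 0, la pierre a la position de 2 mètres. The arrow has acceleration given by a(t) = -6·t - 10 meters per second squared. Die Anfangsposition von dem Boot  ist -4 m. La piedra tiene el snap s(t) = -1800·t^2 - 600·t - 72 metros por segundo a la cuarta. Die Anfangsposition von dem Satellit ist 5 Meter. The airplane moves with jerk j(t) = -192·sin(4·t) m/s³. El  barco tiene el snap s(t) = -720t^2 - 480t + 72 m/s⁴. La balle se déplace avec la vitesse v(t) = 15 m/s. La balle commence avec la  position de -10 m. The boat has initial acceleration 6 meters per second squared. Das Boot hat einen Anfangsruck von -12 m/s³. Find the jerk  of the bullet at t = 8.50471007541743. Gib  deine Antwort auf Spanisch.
Para resolver esto, necesitamos tomar 2 derivadas de nuestra ecuación de la velocidad v(t) = 15. Derivando la velocidad, obtenemos la aceleración: a(t) = 0. La derivada de la aceleración da la sacudida: j(t) = 0. Tenemos la sacudida j(t) = 0. Sustituyendo t = 8.50471007541743: j(8.50471007541743) = 0.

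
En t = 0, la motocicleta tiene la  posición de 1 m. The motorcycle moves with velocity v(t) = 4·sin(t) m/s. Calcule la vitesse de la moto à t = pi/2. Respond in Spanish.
De la ecuación de la velocidad v(t) = 4·sin(t), sustituimos t = pi/2 para obtener v = 4.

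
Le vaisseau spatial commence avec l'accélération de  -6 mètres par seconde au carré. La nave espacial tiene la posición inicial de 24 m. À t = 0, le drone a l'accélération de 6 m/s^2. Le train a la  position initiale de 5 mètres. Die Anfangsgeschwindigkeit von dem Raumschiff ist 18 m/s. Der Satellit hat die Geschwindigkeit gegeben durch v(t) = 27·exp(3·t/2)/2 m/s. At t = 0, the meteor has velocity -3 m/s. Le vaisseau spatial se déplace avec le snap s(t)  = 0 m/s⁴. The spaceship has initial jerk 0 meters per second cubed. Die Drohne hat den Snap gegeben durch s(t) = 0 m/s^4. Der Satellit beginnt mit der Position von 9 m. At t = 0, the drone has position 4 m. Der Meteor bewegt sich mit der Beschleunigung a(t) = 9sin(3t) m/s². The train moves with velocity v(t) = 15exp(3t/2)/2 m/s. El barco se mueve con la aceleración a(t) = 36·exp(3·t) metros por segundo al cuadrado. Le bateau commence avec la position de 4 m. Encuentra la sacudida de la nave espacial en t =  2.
Para resolver esto, necesitamos tomar 1 integral de nuestra ecuación del snap s(t) = 0. La antiderivada del snap, con j(0) = 0, da la sacudida: j(t) = 0. Tenemos la sacudida j(t) = 0. Sustituyendo t = 2: j(2) = 0.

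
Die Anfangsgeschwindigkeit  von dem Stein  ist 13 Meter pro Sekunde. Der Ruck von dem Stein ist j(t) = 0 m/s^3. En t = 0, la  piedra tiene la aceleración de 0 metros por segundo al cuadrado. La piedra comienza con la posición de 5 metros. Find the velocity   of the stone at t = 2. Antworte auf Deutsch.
Ausgehend von dem Ruck j(t) = 0, nehmen wir 2 Stammfunktionen. Das Integral von dem Ruck ist die Beschleunigung. Mit a(0) = 0 erhalten wir a(t) = 0. Die Stammfunktion von der Beschleunigung, mit v(0) = 13, ergibt die Geschwindigkeit: v(t) = 13. Wir haben die Geschwindigkeit v(t) = 13. Durch Einsetzen von t = 2: v(2) = 13.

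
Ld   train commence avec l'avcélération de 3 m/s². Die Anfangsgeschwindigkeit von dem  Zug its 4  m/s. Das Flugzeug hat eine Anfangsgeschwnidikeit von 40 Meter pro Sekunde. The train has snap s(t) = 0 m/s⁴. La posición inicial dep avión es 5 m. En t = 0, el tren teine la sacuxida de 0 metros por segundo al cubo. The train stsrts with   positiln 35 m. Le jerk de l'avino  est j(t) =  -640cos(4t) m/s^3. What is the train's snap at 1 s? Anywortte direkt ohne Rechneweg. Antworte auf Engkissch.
At t = 1, s = 0.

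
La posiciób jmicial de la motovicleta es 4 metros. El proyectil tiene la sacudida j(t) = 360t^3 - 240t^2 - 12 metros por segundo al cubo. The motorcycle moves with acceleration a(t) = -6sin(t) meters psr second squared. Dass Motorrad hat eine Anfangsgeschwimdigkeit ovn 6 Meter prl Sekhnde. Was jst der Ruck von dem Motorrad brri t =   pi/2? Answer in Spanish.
Debemos derivar nuestra ecuación de la aceleración a(t) = -6·sin(t) 1 vez. Derivando la aceleración, obtenemos la sacudida: j(t) = -6·cos(t). Tenemos la sacudida j(t) = -6·cos(t). Sustituyendo t = pi/2: j(pi/2) = 0.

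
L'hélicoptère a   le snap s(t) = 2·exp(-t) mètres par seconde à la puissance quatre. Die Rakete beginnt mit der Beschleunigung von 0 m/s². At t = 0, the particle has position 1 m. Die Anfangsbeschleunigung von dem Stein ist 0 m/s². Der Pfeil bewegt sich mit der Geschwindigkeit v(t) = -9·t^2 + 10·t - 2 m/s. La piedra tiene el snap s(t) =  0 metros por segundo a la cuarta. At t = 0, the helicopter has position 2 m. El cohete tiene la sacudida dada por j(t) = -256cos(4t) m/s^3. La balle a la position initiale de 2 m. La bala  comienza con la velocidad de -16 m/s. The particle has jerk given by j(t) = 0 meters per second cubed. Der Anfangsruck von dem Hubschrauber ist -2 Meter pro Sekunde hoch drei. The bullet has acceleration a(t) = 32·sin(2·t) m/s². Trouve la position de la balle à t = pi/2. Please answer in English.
We must find the antiderivative of our acceleration equation a(t) = 32·sin(2·t) 2 times. Integrating acceleration and using the initial condition v(0) = -16, we get v(t) = -16·cos(2·t). The integral of velocity, with x(0) = 2, gives position: x(t) = 2 - 8·sin(2·t). Using x(t) = 2 - 8·sin(2·t) and substituting t = pi/2, we find x = 2.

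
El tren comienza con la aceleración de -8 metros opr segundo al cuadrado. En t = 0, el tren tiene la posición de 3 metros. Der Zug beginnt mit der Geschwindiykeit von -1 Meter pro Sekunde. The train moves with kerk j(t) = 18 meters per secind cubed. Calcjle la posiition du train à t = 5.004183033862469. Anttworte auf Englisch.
To solve this, we need to take 3 antiderivatives of our jerk equation j(t) = 18. The integral of jerk is acceleration. Using a(0) = -8, we get a(t) = 18·t - 8. Taking ∫a(t)dt and applying v(0) = -1, we find v(t) = 9·t^2 - 8·t - 1. The integral of velocity is position. Using x(0) = 3, we get x(t) = 3·t^3 - 4·t^2 - t + 3. Using x(t) = 3·t^3 - 4·t^2 - t + 3 and substituting t = 5.004183033862469, we find x = 273.770395858940.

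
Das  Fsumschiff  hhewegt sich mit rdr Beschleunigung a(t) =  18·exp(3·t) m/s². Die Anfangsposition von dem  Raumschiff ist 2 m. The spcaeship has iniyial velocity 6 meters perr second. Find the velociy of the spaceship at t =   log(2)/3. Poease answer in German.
Wir müssen die Stammfunktion unserer Gleichung für die Beschleunigung a(t) = 18·exp(3·t) 1-mal finden. Die Stammfunktion von der Beschleunigung ist die Geschwindigkeit. Mit v(0) = 6 erhalten wir v(t) = 6·exp(3·t). Aus der Gleichung für die Geschwindigkeit v(t) = 6·exp(3·t), setzen wir t = log(2)/3 ein und erhalten v = 12.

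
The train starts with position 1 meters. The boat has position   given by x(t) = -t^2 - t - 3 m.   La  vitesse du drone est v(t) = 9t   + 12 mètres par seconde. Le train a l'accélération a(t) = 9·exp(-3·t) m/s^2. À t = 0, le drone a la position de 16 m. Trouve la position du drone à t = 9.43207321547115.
Nous devons intégrer notre équation de la vitesse v(t) = 9·t + 12 1 fois. L'intégrale de la vitesse, avec x(0) = 16, donne la position: x(t) = 9·t^2/2 + 12·t + 16. De l'équation de la position x(t) = 9·t^2/2 + 12·t + 16, nous substituons t = 9.43207321547115 pour obtenir x = 529.522901724691.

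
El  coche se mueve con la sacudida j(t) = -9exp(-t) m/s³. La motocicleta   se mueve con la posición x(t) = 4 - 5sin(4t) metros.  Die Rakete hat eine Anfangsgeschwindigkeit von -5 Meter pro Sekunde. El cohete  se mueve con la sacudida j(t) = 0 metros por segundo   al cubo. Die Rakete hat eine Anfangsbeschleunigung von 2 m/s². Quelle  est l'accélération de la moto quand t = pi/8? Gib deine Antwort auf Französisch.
En partant de la position x(t) = 4 - 5·sin(4·t), nous prenons 2 dérivées. En dérivant la position, nous obtenons la vitesse: v(t) = -20·cos(4·t). La dérivée de la vitesse donne l'accélération: a(t) = 80·sin(4·t). En utilisant a(t) = 80·sin(4·t) et en substituant t = pi/8, nous trouvons a = 80.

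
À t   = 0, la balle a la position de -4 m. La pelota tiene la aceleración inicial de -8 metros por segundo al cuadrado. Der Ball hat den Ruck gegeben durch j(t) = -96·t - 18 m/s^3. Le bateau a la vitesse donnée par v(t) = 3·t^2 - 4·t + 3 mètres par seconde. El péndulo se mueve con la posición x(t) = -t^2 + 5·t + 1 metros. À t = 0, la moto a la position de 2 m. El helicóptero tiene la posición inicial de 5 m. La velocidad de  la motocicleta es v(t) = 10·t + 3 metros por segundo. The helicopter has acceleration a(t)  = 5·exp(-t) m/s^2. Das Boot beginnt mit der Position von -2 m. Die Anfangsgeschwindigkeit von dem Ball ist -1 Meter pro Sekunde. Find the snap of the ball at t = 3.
To solve this, we need to take 1 derivative of our jerk equation j(t) = -96·t - 18. The derivative of jerk gives snap: s(t) = -96. We have snap s(t) = -96. Substituting t = 3: s(3) = -96.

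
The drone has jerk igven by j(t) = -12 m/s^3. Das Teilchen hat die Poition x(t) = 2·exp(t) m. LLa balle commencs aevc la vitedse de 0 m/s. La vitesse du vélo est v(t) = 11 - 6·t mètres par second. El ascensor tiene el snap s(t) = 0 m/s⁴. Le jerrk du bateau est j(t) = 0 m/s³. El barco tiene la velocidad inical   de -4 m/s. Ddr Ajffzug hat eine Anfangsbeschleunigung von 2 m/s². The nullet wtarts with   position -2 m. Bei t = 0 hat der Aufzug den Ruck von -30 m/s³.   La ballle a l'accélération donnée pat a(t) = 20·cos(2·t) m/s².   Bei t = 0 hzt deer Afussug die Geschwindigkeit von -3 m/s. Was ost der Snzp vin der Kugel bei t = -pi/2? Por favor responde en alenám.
Um dies zu lösen, müssen wir 2 Ableitungen unserer Gleichung für die Beschleunigung a(t) = 20·cos(2·t) nehmen. Die Ableitung von der Beschleunigung ergibt den Ruck: j(t) = -40·sin(2·t). Mit d/dt von j(t) finden wir s(t) = -80·cos(2·t). Mit s(t) = -80·cos(2·t) und Einsetzen von t = -pi/2, finden wir s = 80.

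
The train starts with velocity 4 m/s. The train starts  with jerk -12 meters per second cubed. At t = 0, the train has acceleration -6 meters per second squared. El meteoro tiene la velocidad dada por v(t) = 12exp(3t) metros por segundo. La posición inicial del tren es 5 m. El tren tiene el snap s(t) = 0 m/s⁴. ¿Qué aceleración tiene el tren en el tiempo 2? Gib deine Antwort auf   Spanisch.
Debemos encontrar la integral de nuestra ecuación del snap s(t) = 0 2 veces. Tomando ∫s(t)dt y aplicando j(0) = -12, encontramos j(t) = -12. Tomando ∫j(t)dt y aplicando a(0) = -6, encontramos a(t) = -12·t - 6. De la ecuación de la aceleración a(t) = -12·t - 6, sustituimos t = 2 para obtener a = -30.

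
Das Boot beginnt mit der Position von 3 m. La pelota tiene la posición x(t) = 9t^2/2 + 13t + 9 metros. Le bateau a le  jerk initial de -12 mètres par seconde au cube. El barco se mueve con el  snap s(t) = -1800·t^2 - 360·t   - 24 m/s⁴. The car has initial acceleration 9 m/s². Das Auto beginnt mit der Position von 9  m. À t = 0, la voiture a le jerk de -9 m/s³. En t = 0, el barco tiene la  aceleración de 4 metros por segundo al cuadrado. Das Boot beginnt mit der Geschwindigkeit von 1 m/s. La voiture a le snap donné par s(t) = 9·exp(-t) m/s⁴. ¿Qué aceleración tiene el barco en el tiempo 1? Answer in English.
To find the answer, we compute 2 integrals of s(t) = -1800·t^2 - 360·t - 24. Integrating snap and using the initial condition j(0) = -12, we get j(t) = -600·t^3 - 180·t^2 - 24·t - 12. Taking ∫j(t)dt and applying a(0) = 4, we find a(t) = -150·t^4 - 60·t^3 - 12·t^2 - 12·t + 4. Using a(t) = -150·t^4 - 60·t^3 - 12·t^2 - 12·t + 4 and substituting t = 1, we find a = -230.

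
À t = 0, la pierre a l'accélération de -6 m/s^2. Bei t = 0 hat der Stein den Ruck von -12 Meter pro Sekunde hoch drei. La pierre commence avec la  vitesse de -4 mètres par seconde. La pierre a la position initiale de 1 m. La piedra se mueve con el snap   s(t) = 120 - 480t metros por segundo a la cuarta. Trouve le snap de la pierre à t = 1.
Nous avons le snap s(t) = 120 - 480·t. En substituant t = 1: s(1) = -360.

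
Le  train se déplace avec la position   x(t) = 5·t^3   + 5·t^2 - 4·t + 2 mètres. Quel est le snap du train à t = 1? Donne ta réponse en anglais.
To solve this, we need to take 4 derivatives of our position equation x(t) = 5·t^3 + 5·t^2 - 4·t + 2. Differentiating position, we get velocity: v(t) = 15·t^2 + 10·t - 4. Taking d/dt of v(t), we find a(t) = 30·t + 10. Differentiating acceleration, we get jerk: j(t) = 30. Differentiating jerk, we get snap: s(t) = 0. From the given snap equation s(t) = 0, we substitute t = 1 to get s = 0.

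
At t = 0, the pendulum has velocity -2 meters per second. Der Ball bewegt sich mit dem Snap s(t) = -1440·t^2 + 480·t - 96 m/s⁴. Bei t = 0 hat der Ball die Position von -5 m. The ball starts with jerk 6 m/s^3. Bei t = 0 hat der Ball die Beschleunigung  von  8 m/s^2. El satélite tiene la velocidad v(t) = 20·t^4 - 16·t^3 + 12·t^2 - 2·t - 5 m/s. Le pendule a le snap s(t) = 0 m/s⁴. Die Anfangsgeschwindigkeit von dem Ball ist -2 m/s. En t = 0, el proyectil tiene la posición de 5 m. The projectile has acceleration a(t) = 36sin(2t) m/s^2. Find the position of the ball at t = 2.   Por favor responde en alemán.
Um dies zu lösen, müssen wir 4 Stammfunktionen unserer Gleichung für den Snap s(t) = -1440·t^2 + 480·t - 96 finden. Mit ∫s(t)dt und Anwendung von j(0) = 6, finden wir j(t) = -480·t^3 + 240·t^2 - 96·t + 6. Die Stammfunktion von dem Ruck ist die Beschleunigung. Mit a(0) = 8 erhalten wir a(t) = -120·t^4 + 80·t^3 - 48·t^2 + 6·t + 8. Das Integral von der Beschleunigung, mit v(0) = -2, ergibt die Geschwindigkeit: v(t) = -24·t^5 + 20·t^4 - 16·t^3 + 3·t^2 + 8·t - 2. Durch Integration von der Geschwindigkeit und Verwendung der Anfangsbedingung x(0) = -5, erhalten wir x(t) = -4·t^6 + 4·t^5 - 4·t^4 + t^3 + 4·t^2 - 2·t - 5. Wir haben die Position x(t) = -4·t^6 + 4·t^5 - 4·t^4 + t^3 + 4·t^2 - 2·t - 5. Durch Einsetzen von t = 2: x(2) = -177.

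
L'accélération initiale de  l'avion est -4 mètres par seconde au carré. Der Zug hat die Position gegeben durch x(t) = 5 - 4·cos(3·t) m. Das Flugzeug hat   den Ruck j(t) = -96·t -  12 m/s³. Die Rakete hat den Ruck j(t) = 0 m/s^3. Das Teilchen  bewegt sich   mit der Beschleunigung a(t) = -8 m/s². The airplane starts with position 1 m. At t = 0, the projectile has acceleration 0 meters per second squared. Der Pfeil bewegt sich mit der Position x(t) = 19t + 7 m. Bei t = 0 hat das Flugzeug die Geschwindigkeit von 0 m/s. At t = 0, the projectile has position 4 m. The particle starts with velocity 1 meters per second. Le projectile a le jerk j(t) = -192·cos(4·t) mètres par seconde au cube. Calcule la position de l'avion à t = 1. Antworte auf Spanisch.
Para resolver esto, necesitamos tomar 3 antiderivadas de nuestra ecuación de la sacudida j(t) = -96·t - 12. La antiderivada de la sacudida, con a(0) = -4, da la aceleración: a(t) = -48·t^2 - 12·t - 4. Tomando ∫a(t)dt y aplicando v(0) = 0, encontramos v(t) = 2·t·(-8·t^2 - 3·t - 2). La integral de la velocidad es la posición. Usando x(0) = 1, obtenemos x(t) = -4·t^4 - 2·t^3 - 2·t^2 + 1. De la ecuación de la posición x(t) = -4·t^4 - 2·t^3 - 2·t^2 + 1, sustituimos t = 1 para obtener x = -7.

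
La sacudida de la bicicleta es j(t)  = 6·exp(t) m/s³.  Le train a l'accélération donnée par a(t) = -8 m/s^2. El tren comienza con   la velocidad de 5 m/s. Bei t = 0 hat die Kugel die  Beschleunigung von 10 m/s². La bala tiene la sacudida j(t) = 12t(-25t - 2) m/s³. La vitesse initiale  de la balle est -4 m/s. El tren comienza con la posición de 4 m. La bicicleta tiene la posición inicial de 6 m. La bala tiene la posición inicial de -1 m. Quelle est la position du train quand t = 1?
Nous devons trouver l'intégrale de notre équation de l'accélération a(t) = -8 2 fois. L'intégrale de l'accélération est la vitesse. En utilisant v(0) = 5, nous obtenons v(t) = 5 - 8·t. L'intégrale de la vitesse est la position. En utilisant x(0) = 4, nous obtenons x(t) = -4·t^2 + 5·t + 4. Nous avons la position x(t) = -4·t^2 + 5·t + 4. En substituant t = 1: x(1) = 5.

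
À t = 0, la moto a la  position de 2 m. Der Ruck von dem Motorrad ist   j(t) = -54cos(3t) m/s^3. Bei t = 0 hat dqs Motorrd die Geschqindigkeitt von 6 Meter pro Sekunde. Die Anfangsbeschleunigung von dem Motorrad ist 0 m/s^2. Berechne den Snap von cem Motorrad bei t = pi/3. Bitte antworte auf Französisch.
Pour résoudre ceci, nous devons prendre 1 dérivée de notre équation du jerk j(t) = -54·cos(3·t). En prenant d/dt de j(t), nous trouvons s(t) = 162·sin(3·t). De l'équation du snap s(t) = 162·sin(3·t), nous substituons t = pi/3 pour obtenir s = 0.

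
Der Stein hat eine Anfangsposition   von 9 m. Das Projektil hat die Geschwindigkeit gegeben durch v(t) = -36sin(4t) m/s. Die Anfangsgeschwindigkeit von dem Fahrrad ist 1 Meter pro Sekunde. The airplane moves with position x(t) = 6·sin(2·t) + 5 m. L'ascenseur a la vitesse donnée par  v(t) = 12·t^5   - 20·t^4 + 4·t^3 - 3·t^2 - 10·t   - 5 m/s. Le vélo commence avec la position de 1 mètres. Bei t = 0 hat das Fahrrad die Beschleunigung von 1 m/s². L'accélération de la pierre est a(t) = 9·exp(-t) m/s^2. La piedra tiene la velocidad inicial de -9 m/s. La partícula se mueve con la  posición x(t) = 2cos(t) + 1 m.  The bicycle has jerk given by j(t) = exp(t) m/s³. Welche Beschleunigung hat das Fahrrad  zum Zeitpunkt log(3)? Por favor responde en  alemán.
Um dies zu lösen, müssen wir 1 Integral unserer Gleichung für den Ruck j(t) = exp(t) finden. Das Integral von dem Ruck, mit a(0) = 1, ergibt die Beschleunigung: a(t) = exp(t). Wir haben die Beschleunigung a(t) = exp(t). Durch Einsetzen von t = log(3): a(log(3)) = 3.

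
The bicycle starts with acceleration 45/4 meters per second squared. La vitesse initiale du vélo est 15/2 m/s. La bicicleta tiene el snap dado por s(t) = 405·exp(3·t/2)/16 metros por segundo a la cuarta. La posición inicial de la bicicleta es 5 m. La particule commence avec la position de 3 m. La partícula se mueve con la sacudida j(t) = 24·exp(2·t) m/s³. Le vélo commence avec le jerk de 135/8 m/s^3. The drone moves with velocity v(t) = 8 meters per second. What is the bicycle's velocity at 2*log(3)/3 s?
We must find the antiderivative of our snap equation s(t) = 405·exp(3·t/2)/16 3 times. The integral of snap is jerk. Using j(0) = 135/8, we get j(t) = 135·exp(3·t/2)/8. The antiderivative of jerk, with a(0) = 45/4, gives acceleration: a(t) = 45·exp(3·t/2)/4. Taking ∫a(t)dt and applying v(0) = 15/2, we find v(t) = 15·exp(3·t/2)/2. Using v(t) = 15·exp(3·t/2)/2 and substituting t = 2*log(3)/3, we find v = 45/2.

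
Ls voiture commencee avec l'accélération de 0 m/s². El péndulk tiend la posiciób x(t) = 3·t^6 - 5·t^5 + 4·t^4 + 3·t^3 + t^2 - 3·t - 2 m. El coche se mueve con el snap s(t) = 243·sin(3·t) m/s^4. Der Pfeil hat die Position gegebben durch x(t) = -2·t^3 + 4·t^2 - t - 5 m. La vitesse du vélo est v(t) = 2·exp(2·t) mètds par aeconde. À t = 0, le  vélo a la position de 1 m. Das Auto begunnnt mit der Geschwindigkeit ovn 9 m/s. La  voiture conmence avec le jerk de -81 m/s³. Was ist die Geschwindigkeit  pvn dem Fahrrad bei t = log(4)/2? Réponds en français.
De l'équation de la vitesse v(t) = 2·exp(2·t), nous substituons t = log(4)/2 pour obtenir v = 8.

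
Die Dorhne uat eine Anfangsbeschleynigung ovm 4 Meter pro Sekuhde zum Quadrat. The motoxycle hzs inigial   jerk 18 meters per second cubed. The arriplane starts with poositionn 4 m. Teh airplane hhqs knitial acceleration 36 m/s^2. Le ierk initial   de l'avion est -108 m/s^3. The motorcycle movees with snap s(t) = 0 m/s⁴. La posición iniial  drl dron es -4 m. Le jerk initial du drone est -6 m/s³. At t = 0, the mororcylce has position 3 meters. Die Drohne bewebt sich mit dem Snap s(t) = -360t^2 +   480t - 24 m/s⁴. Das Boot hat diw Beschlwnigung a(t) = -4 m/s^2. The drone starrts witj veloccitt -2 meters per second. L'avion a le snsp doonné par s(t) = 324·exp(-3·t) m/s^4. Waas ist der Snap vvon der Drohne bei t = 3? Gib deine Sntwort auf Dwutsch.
Aus der Gleichung für den Snap s(t) = -360·t^2 + 480·t - 24, setzen wir t = 3 ein und erhalten s = -1824.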